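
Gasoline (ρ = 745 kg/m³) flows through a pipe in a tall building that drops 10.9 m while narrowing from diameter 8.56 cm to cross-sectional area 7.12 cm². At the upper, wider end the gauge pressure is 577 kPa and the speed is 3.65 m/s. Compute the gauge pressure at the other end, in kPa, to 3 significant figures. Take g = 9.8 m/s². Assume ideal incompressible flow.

P₂ ≈ 337 kPa

By continuity, v₂ = v₁·A₁/A₂ = 3.65·(57.5/7.12) = 29.5 m/s.
Applying Bernoulli between the two ends and solving for P₂: P₂ = P₁ + ½ρ(v₁² − v₂²) − ρgΔh.
P₂ = 577000 + ½·745·(3.65² − 29.5²) − 745·9.8·(−10.9) = 577000 + (-319000) − (-79600) = 337000 Pa.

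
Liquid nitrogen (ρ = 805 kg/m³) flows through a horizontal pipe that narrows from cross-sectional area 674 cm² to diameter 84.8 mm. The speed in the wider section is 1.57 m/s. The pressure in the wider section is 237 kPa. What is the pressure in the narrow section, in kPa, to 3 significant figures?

P₂ ≈ 96.7 kPa

By continuity, v₂ = v₁·A₁/A₂ = 1.57·(674/56.5) = 18.7 m/s.
Bernoulli (h₁ = h₂): P₁ − P₂ = ½ρ(v₂² − v₁²).
P₂ = P₁ − ½ρ(v₂² − v₁²) = 237000 − ½·805·(18.7² − 1.57²) = 237000 − 140000 = 96700 Pa.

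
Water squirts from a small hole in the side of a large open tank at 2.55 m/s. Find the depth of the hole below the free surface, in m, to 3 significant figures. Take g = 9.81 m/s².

h ≈ 0.331 m

For a small hole in a large open tank, ½v² = gh, giving h = v²/(2g).
h = 2.55²/(2·9.81) = 6.50/19.62 = 0.331 m.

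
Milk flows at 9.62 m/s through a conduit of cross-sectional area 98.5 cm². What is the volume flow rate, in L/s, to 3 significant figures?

Q = A·v = 0.00985 m² × 9.62 m/s = 0.0948 m³/s.
Converting: 0.0948 m³/s × 1000 = 94.8 L/s.

Q ≈ 94.8 L/s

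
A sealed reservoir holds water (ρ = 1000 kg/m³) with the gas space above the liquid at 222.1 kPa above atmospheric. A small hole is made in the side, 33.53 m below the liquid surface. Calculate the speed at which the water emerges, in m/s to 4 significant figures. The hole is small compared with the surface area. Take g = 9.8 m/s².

Take point 1 at the surface (v₁ ≈ 0) and point 2 at the hole (at atmospheric pressure). Bernoulli: P₁ + ρg h = P_atm + ½ρv₂².
With P₁ − P_atm = 222100 Pa, v₂ = √(2gh + 2ΔP/ρ) = √(2·9.8·33.53 + 2·222100/1000) = 33.19 m/s.

v ≈ 33.19 m/s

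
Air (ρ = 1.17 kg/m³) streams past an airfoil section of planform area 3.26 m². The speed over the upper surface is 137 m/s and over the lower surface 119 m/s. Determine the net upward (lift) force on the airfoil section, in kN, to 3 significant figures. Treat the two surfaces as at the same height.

F ≈ 8.79 kN

With equal heights on the two surfaces, Bernoulli gives P_lower − P_upper = ½ρ(v_upper² − v_lower²).
ΔP = ½·1.17·(137² − 119²) = 2700 Pa.
Lift = ΔP · A = 2700 × 3.26 = 8790 N.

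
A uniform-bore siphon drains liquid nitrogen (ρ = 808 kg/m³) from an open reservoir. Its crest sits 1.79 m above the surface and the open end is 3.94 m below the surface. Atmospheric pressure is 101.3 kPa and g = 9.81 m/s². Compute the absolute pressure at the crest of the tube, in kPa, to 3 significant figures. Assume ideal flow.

Bernoulli surface→outlet gives ½v² = g·h_out, so v = √(2·9.81·3.94) = 8.79 m/s.
With constant cross-section the crest speed equals v; applying Bernoulli from the surface up to the crest, P_top = P_atm − ½ρv² − ρg·h_top.
P_top = 101300 − ½·808·8.79² − 808·9.81·1.79 = 55900 Pa.

P_top ≈ 55.9 kPa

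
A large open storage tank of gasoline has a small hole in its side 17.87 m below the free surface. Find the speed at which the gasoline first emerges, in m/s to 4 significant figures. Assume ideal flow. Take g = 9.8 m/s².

v ≈ 18.72 m/s

With the surface at rest and both surface and jet at atmospheric pressure, Bernoulli gives ρg h = ½ρv², so v = √(2gh) = √(2·9.8·17.87) = 18.72 m/s.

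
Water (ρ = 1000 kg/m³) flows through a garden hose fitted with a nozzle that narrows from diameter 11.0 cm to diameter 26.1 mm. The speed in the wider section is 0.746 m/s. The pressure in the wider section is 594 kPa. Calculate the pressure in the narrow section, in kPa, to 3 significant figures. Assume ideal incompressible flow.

P₂ ≈ 506 kPa

Mass conservation (A₁v₁ = A₂v₂) gives v₂ = 0.746 × 95.0/5.35 = 13.3 m/s.
The pipe is horizontal, so Bernoulli reduces to P₁ + ½ρv₁² = P₂ + ½ρv₂².
P₂ = P₁ − ½ρ(v₂² − v₁²) = 594000 − ½·1000·(13.3² − 0.746²) = 594000 − 87500 = 506000 Pa.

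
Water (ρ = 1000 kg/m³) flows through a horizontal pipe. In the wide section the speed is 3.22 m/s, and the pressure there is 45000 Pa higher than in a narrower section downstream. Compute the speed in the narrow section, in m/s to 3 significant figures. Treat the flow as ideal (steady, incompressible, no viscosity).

v₂ ≈ 10.0 m/s

With h₁ = h₂, rearranging Bernoulli gives v₂ = √(v₁² + 2ΔP/ρ).
v₂ = √(3.22² + 2·45000/1000) = √(10.4 + 90.0) = 10.0 m/s.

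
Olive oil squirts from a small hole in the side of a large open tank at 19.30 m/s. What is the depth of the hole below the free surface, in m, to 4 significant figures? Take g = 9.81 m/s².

18.99 m

Torricelli: v = √(2gh), so h = v²/(2g).
h = 19.30²/(2·9.81) = 372.5/19.62 = 18.99 m.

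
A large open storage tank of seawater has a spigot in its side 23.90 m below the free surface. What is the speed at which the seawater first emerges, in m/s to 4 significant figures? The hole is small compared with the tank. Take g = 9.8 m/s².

Torricelli's result v = √(2gh) gives v = √(2·9.8·23.90) = 21.64 m/s.

v ≈ 21.64 m/s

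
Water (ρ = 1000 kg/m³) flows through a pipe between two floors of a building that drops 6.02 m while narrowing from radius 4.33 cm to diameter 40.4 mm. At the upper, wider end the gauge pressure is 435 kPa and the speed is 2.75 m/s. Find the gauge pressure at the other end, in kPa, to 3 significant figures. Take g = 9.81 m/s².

P₂ ≈ 418 kPa

Mass conservation (A₁v₁ = A₂v₂) gives v₂ = 2.75 × 58.9/12.8 = 12.6 m/s.
Applying Bernoulli between the two ends and solving for P₂: P₂ = P₁ + ½ρ(v₁² − v₂²) − ρgΔh.
P₂ = 435000 + ½·1000·(2.75² − 12.6²) − 1000·9.81·(−6.02) = 435000 + (-76100) − (-59100) = 418000 Pa.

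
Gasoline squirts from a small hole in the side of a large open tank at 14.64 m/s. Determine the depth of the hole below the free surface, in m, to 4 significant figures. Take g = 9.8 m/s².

h ≈ 10.94 m

Torricelli: v = √(2gh), so h = v²/(2g).
h = 14.64²/(2·9.8) = 214.3/19.60 = 10.94 m.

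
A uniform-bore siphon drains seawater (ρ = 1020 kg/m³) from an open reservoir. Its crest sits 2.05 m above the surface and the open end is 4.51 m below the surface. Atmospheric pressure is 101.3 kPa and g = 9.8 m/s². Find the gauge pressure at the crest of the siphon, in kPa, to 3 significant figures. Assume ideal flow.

The outlet speed comes from Torricelli: v = √(2g·4.51) = 9.40 m/s.
With constant cross-section the crest speed equals v; applying Bernoulli from the surface up to the crest, P_top = P_atm − ½ρv² − ρg·h_top.
P_top = 101300 − ½·1020·9.40² − 1020·9.8·2.05 = 35700 Pa. So P_gauge = P_top − P_atm = -65600 Pa.

P_gauge = -65.6 kPa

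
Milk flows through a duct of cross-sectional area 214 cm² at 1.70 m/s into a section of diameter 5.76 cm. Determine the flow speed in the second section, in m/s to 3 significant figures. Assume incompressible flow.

14.0 m/s

The volume flow rate is constant, so v₂ = (A₁/A₂)v₁ = (214/26.1)·1.70 = 14.0 m/s.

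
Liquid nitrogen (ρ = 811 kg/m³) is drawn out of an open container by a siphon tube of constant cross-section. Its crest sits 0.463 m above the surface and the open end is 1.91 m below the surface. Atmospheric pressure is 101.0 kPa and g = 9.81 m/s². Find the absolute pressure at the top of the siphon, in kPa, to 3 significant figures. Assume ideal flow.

From the surface to the outlet (both open to atmosphere, surface at rest): v = √(2g·h_out) = √(2·9.81·1.91) = 6.12 m/s.
Continuity keeps v the same throughout the tube; from surface to crest, P_atm + 0 = P_top + ½ρv² + ρg·h_top.
P_top = 101000 − ½·811·6.12² − 811·9.81·0.463 = 82100 Pa.

P_top = 82.1 kPa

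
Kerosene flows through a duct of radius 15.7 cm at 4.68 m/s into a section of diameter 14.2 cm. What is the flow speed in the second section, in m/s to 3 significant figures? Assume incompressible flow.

v₂ ≈ 22.9 m/s

Mass conservation (A₁v₁ = A₂v₂) gives v₂ = 4.68 × 774/158 = 22.9 m/s.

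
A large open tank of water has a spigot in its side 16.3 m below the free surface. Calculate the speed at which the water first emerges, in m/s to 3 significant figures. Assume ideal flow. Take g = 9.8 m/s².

With the surface at rest and both surface and jet at atmospheric pressure, Bernoulli gives ρg h = ½ρv², so v = √(2gh) = √(2·9.8·16.3) = 17.9 m/s.

v ≈ 17.9 m/s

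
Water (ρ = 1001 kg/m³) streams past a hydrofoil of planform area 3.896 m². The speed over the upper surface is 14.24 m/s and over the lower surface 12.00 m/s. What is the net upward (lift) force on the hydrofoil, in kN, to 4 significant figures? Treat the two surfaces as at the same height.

114.6 kN

The faster flow above has the lower pressure; Bernoulli (same height) gives ΔP = ½ρ(v_up² − v_low²).
ΔP = ½·1001·(14.24² − 12.00²) = 29420 Pa.
Lift = ΔP · A = 29420 × 3.896 = 114600 N.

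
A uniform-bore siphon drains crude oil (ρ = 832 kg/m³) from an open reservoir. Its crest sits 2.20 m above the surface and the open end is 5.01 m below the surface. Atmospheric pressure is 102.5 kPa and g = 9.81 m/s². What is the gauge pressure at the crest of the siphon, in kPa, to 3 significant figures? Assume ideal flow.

From the surface to the outlet (both open to atmosphere, surface at rest): v = √(2g·h_out) = √(2·9.81·5.01) = 9.91 m/s.
The bore is uniform, so the speed at the crest is the same v. Bernoulli surface→crest: P_atm = P_top + ½ρv² + ρg·h_top.
P_top = 102500 − ½·832·9.91² − 832·9.81·2.20 = 43700 Pa. So P_gauge = P_top − P_atm = -58800 Pa.

P_gauge = -58.8 kPa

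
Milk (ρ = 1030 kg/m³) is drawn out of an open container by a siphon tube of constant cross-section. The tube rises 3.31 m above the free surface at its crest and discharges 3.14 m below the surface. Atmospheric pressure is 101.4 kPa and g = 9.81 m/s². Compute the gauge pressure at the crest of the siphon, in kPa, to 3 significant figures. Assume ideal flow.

P_gauge ≈ -65.2 kPa

Bernoulli surface→outlet gives ½v² = g·h_out, so v = √(2·9.81·3.14) = 7.85 m/s.
Continuity keeps v the same throughout the tube; from surface to crest, P_atm + 0 = P_top + ½ρv² + ρg·h_top.
P_top = 101400 − ½·1030·7.85² − 1030·9.81·3.31 = 36200 Pa. So P_gauge = P_top − P_atm = -65200 Pa.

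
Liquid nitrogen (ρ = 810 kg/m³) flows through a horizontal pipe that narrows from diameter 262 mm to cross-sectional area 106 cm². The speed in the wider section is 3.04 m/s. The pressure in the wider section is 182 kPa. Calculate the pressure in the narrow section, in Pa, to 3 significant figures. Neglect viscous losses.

The volume flow rate is constant, so v₂ = (A₁/A₂)v₁ = (539/106)·3.04 = 15.5 m/s.
Bernoulli (h₁ = h₂): P₁ − P₂ = ½ρ(v₂² − v₁²).
P₂ = P₁ − ½ρ(v₂² − v₁²) = 182000 − ½·810·(15.5² − 3.04²) = 182000 − 93100 = 88900 Pa.

88900 Pa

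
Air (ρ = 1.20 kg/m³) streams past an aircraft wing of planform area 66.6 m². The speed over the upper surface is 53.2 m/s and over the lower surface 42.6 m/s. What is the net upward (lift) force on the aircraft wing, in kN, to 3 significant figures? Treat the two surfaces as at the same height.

From P + ½ρv² = const at equal height, P_low − P_up = ½ρ(v_up² − v_low²).
ΔP = ½·1.20·(53.2² − 42.6²) = 609 Pa.
Lift = ΔP · A = 609 × 66.6 = 40600 N.

F ≈ 40.6 kN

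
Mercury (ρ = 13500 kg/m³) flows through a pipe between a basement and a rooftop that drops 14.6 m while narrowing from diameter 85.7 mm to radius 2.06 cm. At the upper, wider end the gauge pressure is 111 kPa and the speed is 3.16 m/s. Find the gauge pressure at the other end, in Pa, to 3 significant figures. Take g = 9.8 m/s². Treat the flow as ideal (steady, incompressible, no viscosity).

The volume flow rate is constant, so v₂ = (A₁/A₂)v₁ = (57.7/13.3)·3.16 = 13.7 m/s.
Applying Bernoulli between the two ends and solving for P₂: P₂ = P₁ + ½ρ(v₁² − v₂²) − ρgΔh.
P₂ = 111000 + ½·13500·(3.16² − 13.7²) − 13500·9.8·(−14.6) = 111000 + (-1190000) − (-1930000) = 848000 Pa.

P₂ ≈ 848000 Pa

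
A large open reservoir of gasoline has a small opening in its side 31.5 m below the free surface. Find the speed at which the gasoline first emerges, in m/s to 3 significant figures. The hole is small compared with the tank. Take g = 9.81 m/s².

v = 24.9 m/s

The surface is effectively still and both ends are open, so ½v² = gh and v = √(2·9.81·31.5) = 24.9 m/s.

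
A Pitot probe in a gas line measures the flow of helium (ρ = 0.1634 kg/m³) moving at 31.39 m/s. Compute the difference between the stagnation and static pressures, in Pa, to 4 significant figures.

80.50 Pa

At the stagnation point the flow is brought to rest, so Bernoulli gives P_stag − P_static = ½ρv².
ΔP = ½·0.1634·31.39² = 80.50 Pa.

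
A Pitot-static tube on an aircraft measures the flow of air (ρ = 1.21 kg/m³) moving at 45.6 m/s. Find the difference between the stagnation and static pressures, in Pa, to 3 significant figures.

ΔP = 1260 Pa

At the stagnation point the flow is brought to rest, so Bernoulli gives P_stag − P_static = ½ρv².
ΔP = ½·1.21·45.6² = 1260 Pa.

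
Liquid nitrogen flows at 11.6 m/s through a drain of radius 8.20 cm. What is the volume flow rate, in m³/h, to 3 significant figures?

Q ≈ 882 m³/h

Q = A·v = 0.0211 m² × 11.6 m/s = 0.245 m³/s.
Converting: 0.245 m³/s × 3600 = 882 m³/h.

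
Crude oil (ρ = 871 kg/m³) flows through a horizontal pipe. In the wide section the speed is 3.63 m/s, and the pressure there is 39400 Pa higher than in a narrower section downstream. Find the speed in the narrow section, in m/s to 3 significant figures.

Along the level pipe P + ½ρv² is conserved, hence v₂² = v₁² + 2(P₁ − P₂)/ρ.
v₂ = √(3.63² + 2·39400/871) = √(13.2 + 90.5) = 10.2 m/s.

v₂ = 10.2 m/s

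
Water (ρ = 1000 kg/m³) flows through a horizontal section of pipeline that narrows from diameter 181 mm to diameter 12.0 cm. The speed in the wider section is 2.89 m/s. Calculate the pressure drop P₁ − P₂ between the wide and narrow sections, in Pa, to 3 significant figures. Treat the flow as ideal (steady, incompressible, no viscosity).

By continuity, v₂ = v₁·A₁/A₂ = 2.89·(257/113) = 6.57 m/s.
Along the horizontal streamline, P + ½ρv² is constant.
P₁ − P₂ = ½·1000·(6.57² − 2.89²) = ½·1000·34.9 = 17400 Pa.

ΔP = 17400 Pa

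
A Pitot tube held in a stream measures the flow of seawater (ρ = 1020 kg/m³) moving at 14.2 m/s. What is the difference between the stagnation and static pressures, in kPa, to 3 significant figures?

Bernoulli between the free stream and the stagnation point: ½ρv² = P_stag − P_static.
ΔP = ½·1020·14.2² = 103000 Pa.

103 kPa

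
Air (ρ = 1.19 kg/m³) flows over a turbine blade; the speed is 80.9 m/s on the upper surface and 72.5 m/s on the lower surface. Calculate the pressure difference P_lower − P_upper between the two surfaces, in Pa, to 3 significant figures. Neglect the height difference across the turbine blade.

767 Pa

The pressure is lower where the speed is higher: ΔP = ½ρ(v_up² − v_low²).
ΔP = ½·1.19·(80.9² − 72.5²) = 767 Pa.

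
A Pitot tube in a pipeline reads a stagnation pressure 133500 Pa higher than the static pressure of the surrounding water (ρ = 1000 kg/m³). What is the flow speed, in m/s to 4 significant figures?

Bernoulli between the free stream and the stagnation point: ½ρv² = P_stag − P_static.
v = √(2ΔP/ρ) = √(2·133500/1000) = 16.34 m/s.

v ≈ 16.34 m/s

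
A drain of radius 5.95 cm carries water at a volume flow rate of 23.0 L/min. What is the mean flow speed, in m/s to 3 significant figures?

0.0345 m/s

Q = 23.0 L/min = 0.000383 m³/s.
v = Q/A = 0.000383 / 0.0111 = 0.0345 m/s.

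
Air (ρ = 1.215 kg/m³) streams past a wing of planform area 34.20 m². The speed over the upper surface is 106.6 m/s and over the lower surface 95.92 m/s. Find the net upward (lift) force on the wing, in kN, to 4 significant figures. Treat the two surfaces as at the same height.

From P + ½ρv² = const at equal height, P_low − P_up = ½ρ(v_up² − v_low²).
ΔP = ½·1.215·(106.6² − 95.92²) = 1314 Pa.
Lift = ΔP · A = 1314 × 34.20 = 44940 N.

F ≈ 44.94 kN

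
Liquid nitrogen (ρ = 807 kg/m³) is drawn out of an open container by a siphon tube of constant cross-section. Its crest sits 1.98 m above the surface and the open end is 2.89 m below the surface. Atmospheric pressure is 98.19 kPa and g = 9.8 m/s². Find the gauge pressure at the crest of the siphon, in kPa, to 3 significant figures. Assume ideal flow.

Bernoulli surface→outlet gives ½v² = g·h_out, so v = √(2·9.8·2.89) = 7.53 m/s.
The bore is uniform, so the speed at the crest is the same v. Bernoulli surface→crest: P_atm = P_top + ½ρv² + ρg·h_top.
P_top = 98190 − ½·807·7.53² − 807·9.8·1.98 = 59700 Pa. So P_gauge = P_top − P_atm = -38500 Pa.

P_gauge = -38.5 kPa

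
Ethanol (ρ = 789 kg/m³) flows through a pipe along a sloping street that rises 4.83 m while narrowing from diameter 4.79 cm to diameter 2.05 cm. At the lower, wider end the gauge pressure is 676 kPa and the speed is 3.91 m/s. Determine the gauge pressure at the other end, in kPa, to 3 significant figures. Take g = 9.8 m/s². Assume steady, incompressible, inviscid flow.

P₂ = 465 kPa

By continuity, v₂ = v₁·A₁/A₂ = 3.91·(18.0/3.30) = 21.3 m/s.
Energy conservation along the streamline gives P₂ = P₁ − ½ρ(v₂² − v₁²) − ρg(h₂ − h₁).
P₂ = 676000 + ½·789·(3.91² − 21.3²) − 789·9.8·(+4.83) = 676000 + (-174000) − (37300) = 465000 Pa.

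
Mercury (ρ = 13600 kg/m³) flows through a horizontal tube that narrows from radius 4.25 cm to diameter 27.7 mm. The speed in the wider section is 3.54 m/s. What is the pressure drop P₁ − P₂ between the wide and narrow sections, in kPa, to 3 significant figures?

ΔP ≈ 7470 kPa

By continuity, v₂ = v₁·A₁/A₂ = 3.54·(56.7/6.03) = 33.3 m/s.
The pipe is horizontal, so Bernoulli reduces to P₁ + ½ρv₁² = P₂ + ½ρv₂².
P₁ − P₂ = ½·13600·(33.3² − 3.54²) = ½·13600·1100 = 7470000 Pa.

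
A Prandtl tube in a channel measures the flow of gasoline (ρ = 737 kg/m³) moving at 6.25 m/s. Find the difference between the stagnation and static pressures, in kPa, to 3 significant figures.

ΔP ≈ 14.4 kPa

At the stagnation point the flow is brought to rest, so Bernoulli gives P_stag − P_static = ½ρv².
ΔP = ½·737·6.25² = 14400 Pa.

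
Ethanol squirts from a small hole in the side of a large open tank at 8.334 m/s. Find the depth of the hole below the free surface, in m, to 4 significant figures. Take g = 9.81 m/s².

h ≈ 3.540 m

For a small hole in a large open tank, ½v² = gh, giving h = v²/(2g).
h = 8.334²/(2·9.81) = 69.46/19.62 = 3.540 m.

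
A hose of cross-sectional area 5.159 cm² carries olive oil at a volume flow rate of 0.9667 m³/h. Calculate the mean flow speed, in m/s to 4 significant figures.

v ≈ 0.5205 m/s

Q = 0.9667 m³/h = 0.0002685 m³/s.
v = Q/A = 0.0002685 / 0.0005159 = 0.5205 m/s.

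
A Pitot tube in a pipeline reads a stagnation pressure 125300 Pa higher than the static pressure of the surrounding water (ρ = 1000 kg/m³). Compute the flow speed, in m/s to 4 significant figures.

15.83 m/s

At the stagnation point the flow is brought to rest, so Bernoulli gives P_stag − P_static = ½ρv².
v = √(2ΔP/ρ) = √(2·125300/1000) = 15.83 m/s.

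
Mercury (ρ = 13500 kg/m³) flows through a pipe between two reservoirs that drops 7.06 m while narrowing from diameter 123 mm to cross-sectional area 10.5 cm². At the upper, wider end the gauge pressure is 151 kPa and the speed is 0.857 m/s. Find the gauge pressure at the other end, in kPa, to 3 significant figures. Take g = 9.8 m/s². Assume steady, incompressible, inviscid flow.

P₂ ≈ 455 kPa

Continuity gives A₁v₁ = A₂v₂, so v₂ = (119 cm²)/(10.5 cm²) × 0.857 m/s = 9.70 m/s.
Energy conservation along the streamline gives P₂ = P₁ − ½ρ(v₂² − v₁²) − ρg(h₂ − h₁).
P₂ = 151000 + ½·13500·(0.857² − 9.70²) − 13500·9.8·(−7.06) = 151000 + (-630000) − (-934000) = 455000 Pa.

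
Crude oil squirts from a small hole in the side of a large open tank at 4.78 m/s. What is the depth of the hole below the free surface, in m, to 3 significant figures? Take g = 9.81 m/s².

h ≈ 1.16 m

Torricelli: v = √(2gh), so h = v²/(2g).
h = 4.78²/(2·9.81) = 22.8/19.62 = 1.16 m.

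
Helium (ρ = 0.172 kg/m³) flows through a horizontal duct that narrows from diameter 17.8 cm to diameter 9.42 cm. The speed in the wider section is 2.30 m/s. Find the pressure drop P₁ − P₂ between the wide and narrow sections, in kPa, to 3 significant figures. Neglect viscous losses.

Mass conservation (A₁v₁ = A₂v₂) gives v₂ = 2.30 × 249/69.7 = 8.21 m/s.
With no height change, Bernoulli's equation is P₁ + ½ρv₁² = P₂ + ½ρv₂².
P₁ − P₂ = ½·0.172·(8.21² − 2.30²) = ½·0.172·62.2 = 5.35 Pa.

ΔP ≈ 0.00535 kPa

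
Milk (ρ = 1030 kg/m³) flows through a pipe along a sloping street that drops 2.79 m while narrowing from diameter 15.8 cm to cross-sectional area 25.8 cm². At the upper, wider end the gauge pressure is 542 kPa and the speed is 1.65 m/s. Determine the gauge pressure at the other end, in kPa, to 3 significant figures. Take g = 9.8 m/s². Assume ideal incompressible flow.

P₂ ≈ 491 kPa

The volume flow rate is constant, so v₂ = (A₁/A₂)v₁ = (196/25.8)·1.65 = 12.5 m/s.
Energy conservation along the streamline gives P₂ = P₁ − ½ρ(v₂² − v₁²) − ρg(h₂ − h₁).
P₂ = 542000 + ½·1030·(1.65² − 12.5²) − 1030·9.8·(−2.79) = 542000 + (-79600) − (-28200) = 491000 Pa.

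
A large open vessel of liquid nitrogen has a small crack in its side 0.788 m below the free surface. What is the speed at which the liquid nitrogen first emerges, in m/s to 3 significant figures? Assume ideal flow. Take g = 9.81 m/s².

v ≈ 3.93 m/s

With the surface at rest and both surface and jet at atmospheric pressure, Bernoulli gives ρg h = ½ρv², so v = √(2gh) = √(2·9.81·0.788) = 3.93 m/s.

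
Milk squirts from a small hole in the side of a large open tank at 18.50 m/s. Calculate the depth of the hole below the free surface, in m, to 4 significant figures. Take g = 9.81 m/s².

Inverting v = √(2gh) gives h = v² / 2g.
h = 18.50²/(2·9.81) = 342.2/19.62 = 17.44 m.

h ≈ 17.44 m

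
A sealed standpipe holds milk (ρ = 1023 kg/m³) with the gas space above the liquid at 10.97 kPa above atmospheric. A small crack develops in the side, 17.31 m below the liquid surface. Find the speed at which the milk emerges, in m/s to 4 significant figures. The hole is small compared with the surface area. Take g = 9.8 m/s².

v ≈ 18.99 m/s

Take point 1 at the surface (v₁ ≈ 0) and point 2 at the hole (at atmospheric pressure). Bernoulli: P₁ + ρg h = P_atm + ½ρv₂².
With P₁ − P_atm = 10970 Pa, v₂ = √(2gh + 2ΔP/ρ) = √(2·9.8·17.31 + 2·10970/1023) = 18.99 m/s.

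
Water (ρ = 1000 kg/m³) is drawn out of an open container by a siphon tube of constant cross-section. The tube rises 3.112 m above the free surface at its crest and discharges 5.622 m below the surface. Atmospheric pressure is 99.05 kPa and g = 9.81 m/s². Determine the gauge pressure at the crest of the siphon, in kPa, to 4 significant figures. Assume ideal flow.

The outlet speed comes from Torricelli: v = √(2g·5.622) = 10.50 m/s.
The bore is uniform, so the speed at the crest is the same v. Bernoulli surface→crest: P_atm = P_top + ½ρv² + ρg·h_top.
P_top = 99050 − ½·1000·10.50² − 1000·9.81·3.112 = 13370 Pa. So P_gauge = P_top − P_atm = -85680 Pa.

P_gauge = -85.68 kPa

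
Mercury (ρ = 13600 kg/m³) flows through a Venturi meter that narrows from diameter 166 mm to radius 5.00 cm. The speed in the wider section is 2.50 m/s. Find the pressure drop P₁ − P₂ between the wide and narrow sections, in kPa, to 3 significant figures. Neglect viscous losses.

ΔP ≈ 280 kPa

The volume flow rate is constant, so v₂ = (A₁/A₂)v₁ = (216/78.5)·2.50 = 6.89 m/s.
With no height change, Bernoulli's equation is P₁ + ½ρv₁² = P₂ + ½ρv₂².
P₁ − P₂ = ½·13600·(6.89² − 2.50²) = ½·13600·41.2 = 280000 Pa.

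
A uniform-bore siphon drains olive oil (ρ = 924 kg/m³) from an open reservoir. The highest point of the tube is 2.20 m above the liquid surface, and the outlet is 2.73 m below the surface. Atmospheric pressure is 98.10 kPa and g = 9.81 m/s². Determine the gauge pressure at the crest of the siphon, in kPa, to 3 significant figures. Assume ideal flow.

From the surface to the outlet (both open to atmosphere, surface at rest): v = √(2g·h_out) = √(2·9.81·2.73) = 7.32 m/s.
With constant cross-section the crest speed equals v; applying Bernoulli from the surface up to the crest, P_top = P_atm − ½ρv² − ρg·h_top.
P_top = 98100 − ½·924·7.32² − 924·9.81·2.20 = 53400 Pa. So P_gauge = P_top − P_atm = -44700 Pa.

P_gauge ≈ -44.7 kPa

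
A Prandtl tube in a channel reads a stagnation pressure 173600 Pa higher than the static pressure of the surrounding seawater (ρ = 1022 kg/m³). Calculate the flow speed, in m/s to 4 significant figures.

The dynamic pressure equals the rise in static pressure at the stagnation point: ΔP = ½ρv².
v = √(2ΔP/ρ) = √(2·173600/1022) = 18.43 m/s.

v ≈ 18.43 m/s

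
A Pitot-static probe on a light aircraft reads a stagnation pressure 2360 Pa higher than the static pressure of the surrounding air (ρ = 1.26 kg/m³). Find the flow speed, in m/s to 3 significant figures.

v = 61.2 m/s

At the stagnation point the flow is brought to rest, so Bernoulli gives P_stag − P_static = ½ρv².
v = √(2ΔP/ρ) = √(2·2360/1.26) = 61.2 m/s.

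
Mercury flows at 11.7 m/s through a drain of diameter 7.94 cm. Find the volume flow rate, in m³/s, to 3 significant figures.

Q ≈ 0.0579 m³/s

Q = A·v = 0.00495 m² × 11.7 m/s = 0.0579 m³/s.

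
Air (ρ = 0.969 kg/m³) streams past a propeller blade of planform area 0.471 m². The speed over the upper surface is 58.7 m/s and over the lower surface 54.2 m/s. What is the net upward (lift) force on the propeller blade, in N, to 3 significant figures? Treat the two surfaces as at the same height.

F = 116 N

From P + ½ρv² = const at equal height, P_low − P_up = ½ρ(v_up² − v_low²).
ΔP = ½·0.969·(58.7² − 54.2²) = 246 Pa.
Lift = ΔP · A = 246 × 0.471 = 116 N.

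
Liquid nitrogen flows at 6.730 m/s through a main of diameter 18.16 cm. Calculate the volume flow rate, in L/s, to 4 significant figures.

Q = A·v = 0.02590 m² × 6.730 m/s = 0.1743 m³/s.
Converting: 0.1743 m³/s × 1000 = 174.3 L/s.

Q ≈ 174.3 L/s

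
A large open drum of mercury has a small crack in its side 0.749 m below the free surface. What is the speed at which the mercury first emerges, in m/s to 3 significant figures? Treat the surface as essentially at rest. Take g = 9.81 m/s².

Torricelli's result v = √(2gh) gives v = √(2·9.81·0.749) = 3.83 m/s.

v = 3.83 m/s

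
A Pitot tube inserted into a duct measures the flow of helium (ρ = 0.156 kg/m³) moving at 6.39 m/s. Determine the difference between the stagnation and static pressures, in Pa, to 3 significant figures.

ΔP ≈ 3.18 Pa

Bernoulli between the free stream and the stagnation point: ½ρv² = P_stag − P_static.
ΔP = ½·0.156·6.39² = 3.18 Pa.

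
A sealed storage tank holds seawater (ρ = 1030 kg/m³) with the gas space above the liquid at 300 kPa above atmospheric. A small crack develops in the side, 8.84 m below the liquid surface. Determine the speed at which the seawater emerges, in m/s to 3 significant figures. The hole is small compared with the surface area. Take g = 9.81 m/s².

v ≈ 27.5 m/s

Take point 1 at the surface (v₁ ≈ 0) and point 2 at the hole (at atmospheric pressure). Bernoulli: P₁ + ρg h = P_atm + ½ρv₂².
With P₁ − P_atm = 300000 Pa, v₂ = √(2gh + 2ΔP/ρ) = √(2·9.81·8.84 + 2·300000/1030) = 27.5 m/s.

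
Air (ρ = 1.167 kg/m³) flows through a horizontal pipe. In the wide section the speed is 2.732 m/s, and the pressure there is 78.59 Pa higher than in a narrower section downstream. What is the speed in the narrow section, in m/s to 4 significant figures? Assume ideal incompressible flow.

Along the level pipe P + ½ρv² is conserved, hence v₂² = v₁² + 2(P₁ − P₂)/ρ.
v₂ = √(2.732² + 2·78.59/1.167) = √(7.464 + 134.7) = 11.92 m/s.

11.92 m/s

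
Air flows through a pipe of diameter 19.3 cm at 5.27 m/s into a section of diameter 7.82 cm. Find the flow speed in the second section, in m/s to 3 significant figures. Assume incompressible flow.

By continuity, v₂ = v₁·A₁/A₂ = 5.27·(293/48.0) = 32.1 m/s.

v₂ ≈ 32.1 m/s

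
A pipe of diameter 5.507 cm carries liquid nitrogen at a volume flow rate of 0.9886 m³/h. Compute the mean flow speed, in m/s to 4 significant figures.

v = 0.1153 m/s

Q = 0.9886 m³/h = 0.0002746 m³/s.
v = Q/A = 0.0002746 / 0.002382 = 0.1153 m/s.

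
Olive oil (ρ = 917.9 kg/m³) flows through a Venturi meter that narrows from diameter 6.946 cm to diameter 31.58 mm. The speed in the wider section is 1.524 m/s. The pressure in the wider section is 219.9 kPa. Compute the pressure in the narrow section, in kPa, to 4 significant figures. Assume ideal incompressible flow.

The volume flow rate is constant, so v₂ = (A₁/A₂)v₁ = (37.89/7.833)·1.524 = 7.373 m/s.
The pipe is horizontal, so Bernoulli reduces to P₁ + ½ρv₁² = P₂ + ½ρv₂².
P₂ = P₁ − ½ρ(v₂² − v₁²) = 219900 − ½·917.9·(7.373² − 1.524²) = 219900 − 23880 = 196000 Pa.

196.0 kPa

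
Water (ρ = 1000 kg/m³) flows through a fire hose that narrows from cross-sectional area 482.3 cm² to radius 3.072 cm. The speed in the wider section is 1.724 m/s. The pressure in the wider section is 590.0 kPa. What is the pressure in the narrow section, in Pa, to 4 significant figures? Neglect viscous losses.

P₂ = 198200 Pa

By continuity, v₂ = v₁·A₁/A₂ = 1.724·(482.3/29.65) = 28.05 m/s.
Along the horizontal streamline, P + ½ρv² is constant.
P₂ = P₁ − ½ρ(v₂² − v₁²) = 590000 − ½·1000·(28.05² − 1.724²) = 590000 − 391800 = 198200 Pa.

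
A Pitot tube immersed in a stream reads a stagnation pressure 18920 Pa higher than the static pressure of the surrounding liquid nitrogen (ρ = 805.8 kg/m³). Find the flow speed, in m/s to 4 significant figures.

v = 6.853 m/s

The dynamic pressure equals the rise in static pressure at the stagnation point: ΔP = ½ρv².
v = √(2ΔP/ρ) = √(2·18920/805.8) = 6.853 m/s.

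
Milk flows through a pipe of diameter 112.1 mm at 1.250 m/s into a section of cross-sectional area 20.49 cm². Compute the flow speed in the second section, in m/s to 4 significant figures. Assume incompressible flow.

By continuity, v₂ = v₁·A₁/A₂ = 1.250·(98.70/20.49) = 6.021 m/s.

6.021 m/s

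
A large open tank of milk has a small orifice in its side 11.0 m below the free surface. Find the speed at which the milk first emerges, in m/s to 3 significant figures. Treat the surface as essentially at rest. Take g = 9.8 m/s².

v ≈ 14.7 m/s

The surface is effectively still and both ends are open, so ½v² = gh and v = √(2·9.8·11.0) = 14.7 m/s.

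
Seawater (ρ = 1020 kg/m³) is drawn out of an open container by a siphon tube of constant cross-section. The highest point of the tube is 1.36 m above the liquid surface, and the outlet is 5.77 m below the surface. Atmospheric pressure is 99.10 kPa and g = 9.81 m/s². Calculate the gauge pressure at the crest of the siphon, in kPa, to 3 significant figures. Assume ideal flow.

P_gauge ≈ -71.3 kPa

From the surface to the outlet (both open to atmosphere, surface at rest): v = √(2g·h_out) = √(2·9.81·5.77) = 10.6 m/s.
With constant cross-section the crest speed equals v; applying Bernoulli from the surface up to the crest, P_top = P_atm − ½ρv² − ρg·h_top.
P_top = 99100 − ½·1020·10.6² − 1020·9.81·1.36 = 27800 Pa. So P_gauge = P_top − P_atm = -71300 Pa.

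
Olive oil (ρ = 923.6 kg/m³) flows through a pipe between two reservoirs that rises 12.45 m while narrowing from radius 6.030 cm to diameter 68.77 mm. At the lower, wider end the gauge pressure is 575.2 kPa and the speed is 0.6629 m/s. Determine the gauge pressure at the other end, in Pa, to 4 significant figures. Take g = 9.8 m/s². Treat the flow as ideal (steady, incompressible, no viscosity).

P₂ ≈ 460800 Pa

Continuity gives A₁v₁ = A₂v₂, so v₂ = (114.2 cm²)/(37.14 cm²) × 0.6629 m/s = 2.039 m/s.
Bernoulli: P₁ + ½ρv₁² + ρg h₁ = P₂ + ½ρv₂² + ρg h₂, so P₂ = P₁ + ½ρ(v₁² − v₂²) − ρg(h₂ − h₁).
P₂ = 575200 + ½·923.6·(0.6629² − 2.039²) − 923.6·9.8·(+12.45) = 575200 + (-1716) − (112700) = 460800 Pa.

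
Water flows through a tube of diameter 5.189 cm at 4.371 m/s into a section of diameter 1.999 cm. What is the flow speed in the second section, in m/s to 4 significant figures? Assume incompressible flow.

The volume flow rate is constant, so v₂ = (A₁/A₂)v₁ = (21.15/3.138)·4.371 = 29.45 m/s.

v₂ = 29.45 m/s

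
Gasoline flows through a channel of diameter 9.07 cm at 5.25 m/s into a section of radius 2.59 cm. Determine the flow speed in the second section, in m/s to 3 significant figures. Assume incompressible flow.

v₂ = 16.1 m/s

Mass conservation (A₁v₁ = A₂v₂) gives v₂ = 5.25 × 64.6/21.1 = 16.1 m/s.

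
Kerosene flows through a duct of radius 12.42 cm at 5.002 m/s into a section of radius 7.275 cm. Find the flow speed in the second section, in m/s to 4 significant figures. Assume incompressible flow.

v₂ = 14.58 m/s

Mass conservation (A₁v₁ = A₂v₂) gives v₂ = 5.002 × 484.6/166.3 = 14.58 m/s.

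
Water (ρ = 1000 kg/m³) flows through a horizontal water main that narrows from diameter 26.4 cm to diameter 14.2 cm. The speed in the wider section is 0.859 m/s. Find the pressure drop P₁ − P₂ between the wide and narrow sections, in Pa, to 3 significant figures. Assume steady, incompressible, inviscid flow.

4040 Pa

Mass conservation (A₁v₁ = A₂v₂) gives v₂ = 0.859 × 547/158 = 2.97 m/s.
The pipe is horizontal, so Bernoulli reduces to P₁ + ½ρv₁² = P₂ + ½ρv₂².
P₁ − P₂ = ½·1000·(2.97² − 0.859²) = ½·1000·8.08 = 4040 Pa.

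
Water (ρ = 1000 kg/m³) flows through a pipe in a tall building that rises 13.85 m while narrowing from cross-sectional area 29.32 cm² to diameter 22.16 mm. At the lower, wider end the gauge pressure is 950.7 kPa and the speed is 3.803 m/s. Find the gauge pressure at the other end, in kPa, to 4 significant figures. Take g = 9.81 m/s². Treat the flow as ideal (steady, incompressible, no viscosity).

By continuity, v₂ = v₁·A₁/A₂ = 3.803·(29.32/3.857) = 28.91 m/s.
Energy conservation along the streamline gives P₂ = P₁ − ½ρ(v₂² − v₁²) − ρg(h₂ − h₁).
P₂ = 950700 + ½·1000·(3.803² − 28.91²) − 1000·9.81·(+13.85) = 950700 + (-410700) − (135900) = 404100 Pa.

P₂ ≈ 404.1 kPa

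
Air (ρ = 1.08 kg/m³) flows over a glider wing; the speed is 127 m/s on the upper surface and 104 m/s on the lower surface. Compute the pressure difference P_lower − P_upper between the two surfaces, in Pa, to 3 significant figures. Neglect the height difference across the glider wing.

ΔP = 2870 Pa

The pressure is lower where the speed is higher: ΔP = ½ρ(v_up² − v_low²).
ΔP = ½·1.08·(127² − 104²) = 2870 Pa.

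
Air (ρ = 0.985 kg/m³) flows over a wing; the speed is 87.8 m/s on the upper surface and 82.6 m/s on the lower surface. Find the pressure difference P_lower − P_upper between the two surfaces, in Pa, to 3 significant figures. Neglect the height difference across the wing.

436 Pa

The pressure is lower where the speed is higher: ΔP = ½ρ(v_up² − v_low²).
ΔP = ½·0.985·(87.8² − 82.6²) = 436 Pa.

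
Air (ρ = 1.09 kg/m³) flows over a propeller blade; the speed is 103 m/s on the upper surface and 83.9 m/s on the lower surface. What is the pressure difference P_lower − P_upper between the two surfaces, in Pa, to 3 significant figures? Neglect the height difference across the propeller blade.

With negligible Δh, P + ½ρv² is constant, so P_low − P_up = ½ρ(v_up² − v_low²).
ΔP = ½·1.09·(103² − 83.9²) = 1950 Pa.

ΔP ≈ 1950 Pa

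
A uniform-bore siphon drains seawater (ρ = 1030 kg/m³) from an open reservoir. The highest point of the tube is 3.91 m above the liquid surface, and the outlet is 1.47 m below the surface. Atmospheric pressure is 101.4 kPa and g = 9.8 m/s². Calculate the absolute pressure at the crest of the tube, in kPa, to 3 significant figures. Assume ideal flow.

47.1 kPa

The outlet speed comes from Torricelli: v = √(2g·1.47) = 5.37 m/s.
Continuity keeps v the same throughout the tube; from surface to crest, P_atm + 0 = P_top + ½ρv² + ρg·h_top.
P_top = 101400 − ½·1030·5.37² − 1030·9.8·3.91 = 47100 Pa.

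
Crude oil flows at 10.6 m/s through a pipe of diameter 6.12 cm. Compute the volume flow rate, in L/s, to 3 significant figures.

Q = A·v = 0.00294 m² × 10.6 m/s = 0.0312 m³/s.
Converting: 0.0312 m³/s × 1000 = 31.2 L/s.

Q ≈ 31.2 L/s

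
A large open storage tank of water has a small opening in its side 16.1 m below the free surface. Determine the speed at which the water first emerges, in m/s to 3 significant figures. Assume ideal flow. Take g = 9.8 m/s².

v ≈ 17.8 m/s

Bernoulli from surface to hole (P equal, v_surface ≈ 0): v = √(2gh) = √(2×9.8×16.1) = 17.8 m/s.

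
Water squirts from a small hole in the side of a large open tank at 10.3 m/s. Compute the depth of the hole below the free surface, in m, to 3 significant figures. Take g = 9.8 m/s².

h ≈ 5.41 m

Inverting v = √(2gh) gives h = v² / 2g.
h = 10.3²/(2·9.8) = 106/19.60 = 5.41 m.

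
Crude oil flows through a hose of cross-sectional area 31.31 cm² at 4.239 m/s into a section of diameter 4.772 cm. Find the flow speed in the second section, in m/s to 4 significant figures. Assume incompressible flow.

v₂ = 7.421 m/s

Continuity gives A₁v₁ = A₂v₂, so v₂ = (31.31 cm²)/(17.89 cm²) × 4.239 m/s = 7.421 m/s.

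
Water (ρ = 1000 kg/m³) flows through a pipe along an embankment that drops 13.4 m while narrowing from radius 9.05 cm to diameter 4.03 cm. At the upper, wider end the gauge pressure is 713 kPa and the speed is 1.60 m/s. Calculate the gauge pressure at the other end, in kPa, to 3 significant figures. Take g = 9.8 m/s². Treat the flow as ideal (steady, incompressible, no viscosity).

By continuity, v₂ = v₁·A₁/A₂ = 1.60·(257/12.8) = 32.3 m/s.
Energy conservation along the streamline gives P₂ = P₁ − ½ρ(v₂² − v₁²) − ρg(h₂ − h₁).
P₂ = 713000 + ½·1000·(1.60² − 32.3²) − 1000·9.8·(−13.4) = 713000 + (-520000) − (-131000) = 325000 Pa.

325 kPa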